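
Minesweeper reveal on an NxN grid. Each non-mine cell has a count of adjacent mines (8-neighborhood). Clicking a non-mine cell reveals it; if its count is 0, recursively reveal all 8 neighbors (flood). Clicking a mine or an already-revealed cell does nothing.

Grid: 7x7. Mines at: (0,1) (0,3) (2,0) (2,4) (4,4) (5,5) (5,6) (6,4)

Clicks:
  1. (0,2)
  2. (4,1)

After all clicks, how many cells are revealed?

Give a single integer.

Click 1 (0,2) count=2: revealed 1 new [(0,2)] -> total=1
Click 2 (4,1) count=0: revealed 22 new [(1,1) (1,2) (1,3) (2,1) (2,2) (2,3) (3,0) (3,1) (3,2) (3,3) (4,0) (4,1) (4,2) (4,3) (5,0) (5,1) (5,2) (5,3) (6,0) (6,1) (6,2) (6,3)] -> total=23

Answer: 23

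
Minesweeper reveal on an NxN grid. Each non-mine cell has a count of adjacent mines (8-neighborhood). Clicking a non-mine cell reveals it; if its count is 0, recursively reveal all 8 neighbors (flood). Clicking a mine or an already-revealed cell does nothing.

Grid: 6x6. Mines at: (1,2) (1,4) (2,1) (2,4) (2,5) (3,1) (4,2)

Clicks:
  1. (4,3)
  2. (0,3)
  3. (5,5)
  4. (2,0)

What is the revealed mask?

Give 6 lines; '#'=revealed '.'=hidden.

Answer: ...#..
......
#.....
...###
...###
...###

Derivation:
Click 1 (4,3) count=1: revealed 1 new [(4,3)] -> total=1
Click 2 (0,3) count=2: revealed 1 new [(0,3)] -> total=2
Click 3 (5,5) count=0: revealed 8 new [(3,3) (3,4) (3,5) (4,4) (4,5) (5,3) (5,4) (5,5)] -> total=10
Click 4 (2,0) count=2: revealed 1 new [(2,0)] -> total=11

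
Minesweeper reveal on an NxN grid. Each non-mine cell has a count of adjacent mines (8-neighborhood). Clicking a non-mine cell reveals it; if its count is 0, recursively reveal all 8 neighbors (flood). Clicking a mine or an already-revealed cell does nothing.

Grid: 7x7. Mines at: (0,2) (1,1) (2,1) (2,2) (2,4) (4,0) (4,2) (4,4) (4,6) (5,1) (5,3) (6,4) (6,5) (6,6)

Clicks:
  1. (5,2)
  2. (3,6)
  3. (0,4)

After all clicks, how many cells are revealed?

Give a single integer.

Answer: 13

Derivation:
Click 1 (5,2) count=3: revealed 1 new [(5,2)] -> total=1
Click 2 (3,6) count=1: revealed 1 new [(3,6)] -> total=2
Click 3 (0,4) count=0: revealed 11 new [(0,3) (0,4) (0,5) (0,6) (1,3) (1,4) (1,5) (1,6) (2,5) (2,6) (3,5)] -> total=13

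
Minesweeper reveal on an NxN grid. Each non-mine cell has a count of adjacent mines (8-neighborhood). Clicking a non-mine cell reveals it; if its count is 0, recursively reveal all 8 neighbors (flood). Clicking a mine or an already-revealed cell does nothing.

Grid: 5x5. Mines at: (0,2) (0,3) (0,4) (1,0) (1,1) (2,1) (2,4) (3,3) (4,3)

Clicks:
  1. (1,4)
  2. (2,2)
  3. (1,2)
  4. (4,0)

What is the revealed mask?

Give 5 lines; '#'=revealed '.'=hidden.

Click 1 (1,4) count=3: revealed 1 new [(1,4)] -> total=1
Click 2 (2,2) count=3: revealed 1 new [(2,2)] -> total=2
Click 3 (1,2) count=4: revealed 1 new [(1,2)] -> total=3
Click 4 (4,0) count=0: revealed 6 new [(3,0) (3,1) (3,2) (4,0) (4,1) (4,2)] -> total=9

Answer: .....
..#.#
..#..
###..
###..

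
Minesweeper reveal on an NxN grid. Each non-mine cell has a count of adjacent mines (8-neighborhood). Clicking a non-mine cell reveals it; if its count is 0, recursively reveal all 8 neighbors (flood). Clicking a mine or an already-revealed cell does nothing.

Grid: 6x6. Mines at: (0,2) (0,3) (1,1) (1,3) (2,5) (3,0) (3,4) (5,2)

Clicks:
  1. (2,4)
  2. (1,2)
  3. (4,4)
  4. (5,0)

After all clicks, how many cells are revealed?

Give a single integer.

Click 1 (2,4) count=3: revealed 1 new [(2,4)] -> total=1
Click 2 (1,2) count=4: revealed 1 new [(1,2)] -> total=2
Click 3 (4,4) count=1: revealed 1 new [(4,4)] -> total=3
Click 4 (5,0) count=0: revealed 4 new [(4,0) (4,1) (5,0) (5,1)] -> total=7

Answer: 7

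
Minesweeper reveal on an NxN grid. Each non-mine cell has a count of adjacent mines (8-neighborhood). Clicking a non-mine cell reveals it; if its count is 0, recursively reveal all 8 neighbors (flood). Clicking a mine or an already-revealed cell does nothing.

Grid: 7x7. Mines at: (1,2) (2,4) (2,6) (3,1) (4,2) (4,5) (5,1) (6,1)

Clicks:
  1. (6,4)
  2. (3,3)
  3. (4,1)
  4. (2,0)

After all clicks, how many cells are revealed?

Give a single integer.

Click 1 (6,4) count=0: revealed 10 new [(5,2) (5,3) (5,4) (5,5) (5,6) (6,2) (6,3) (6,4) (6,5) (6,6)] -> total=10
Click 2 (3,3) count=2: revealed 1 new [(3,3)] -> total=11
Click 3 (4,1) count=3: revealed 1 new [(4,1)] -> total=12
Click 4 (2,0) count=1: revealed 1 new [(2,0)] -> total=13

Answer: 13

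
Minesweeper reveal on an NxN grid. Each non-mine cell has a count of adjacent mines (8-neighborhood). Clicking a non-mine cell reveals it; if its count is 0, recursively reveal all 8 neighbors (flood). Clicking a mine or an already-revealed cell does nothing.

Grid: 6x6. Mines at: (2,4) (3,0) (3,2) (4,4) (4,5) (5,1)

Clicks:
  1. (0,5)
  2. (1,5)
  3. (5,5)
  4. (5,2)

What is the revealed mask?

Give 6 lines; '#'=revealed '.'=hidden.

Answer: ######
######
####..
......
......
..#..#

Derivation:
Click 1 (0,5) count=0: revealed 16 new [(0,0) (0,1) (0,2) (0,3) (0,4) (0,5) (1,0) (1,1) (1,2) (1,3) (1,4) (1,5) (2,0) (2,1) (2,2) (2,3)] -> total=16
Click 2 (1,5) count=1: revealed 0 new [(none)] -> total=16
Click 3 (5,5) count=2: revealed 1 new [(5,5)] -> total=17
Click 4 (5,2) count=1: revealed 1 new [(5,2)] -> total=18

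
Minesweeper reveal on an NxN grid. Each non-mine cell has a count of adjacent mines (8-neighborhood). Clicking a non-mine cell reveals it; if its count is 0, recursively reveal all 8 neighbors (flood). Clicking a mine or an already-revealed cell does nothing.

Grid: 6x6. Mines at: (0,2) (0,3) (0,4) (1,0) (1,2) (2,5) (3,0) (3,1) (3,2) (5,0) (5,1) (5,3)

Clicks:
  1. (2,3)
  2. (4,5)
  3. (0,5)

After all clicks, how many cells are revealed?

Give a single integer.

Click 1 (2,3) count=2: revealed 1 new [(2,3)] -> total=1
Click 2 (4,5) count=0: revealed 6 new [(3,4) (3,5) (4,4) (4,5) (5,4) (5,5)] -> total=7
Click 3 (0,5) count=1: revealed 1 new [(0,5)] -> total=8

Answer: 8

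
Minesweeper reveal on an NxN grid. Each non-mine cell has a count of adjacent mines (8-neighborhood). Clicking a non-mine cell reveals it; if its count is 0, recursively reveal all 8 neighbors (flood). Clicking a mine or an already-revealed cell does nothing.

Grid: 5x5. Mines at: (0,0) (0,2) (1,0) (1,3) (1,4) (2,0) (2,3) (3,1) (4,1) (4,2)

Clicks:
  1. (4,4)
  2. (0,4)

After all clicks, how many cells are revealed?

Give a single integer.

Answer: 5

Derivation:
Click 1 (4,4) count=0: revealed 4 new [(3,3) (3,4) (4,3) (4,4)] -> total=4
Click 2 (0,4) count=2: revealed 1 new [(0,4)] -> total=5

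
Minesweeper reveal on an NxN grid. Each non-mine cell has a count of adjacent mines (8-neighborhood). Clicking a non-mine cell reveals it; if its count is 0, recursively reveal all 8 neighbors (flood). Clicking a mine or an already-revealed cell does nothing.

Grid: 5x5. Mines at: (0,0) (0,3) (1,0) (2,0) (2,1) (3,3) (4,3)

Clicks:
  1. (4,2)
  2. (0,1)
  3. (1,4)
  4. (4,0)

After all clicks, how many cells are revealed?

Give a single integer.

Answer: 8

Derivation:
Click 1 (4,2) count=2: revealed 1 new [(4,2)] -> total=1
Click 2 (0,1) count=2: revealed 1 new [(0,1)] -> total=2
Click 3 (1,4) count=1: revealed 1 new [(1,4)] -> total=3
Click 4 (4,0) count=0: revealed 5 new [(3,0) (3,1) (3,2) (4,0) (4,1)] -> total=8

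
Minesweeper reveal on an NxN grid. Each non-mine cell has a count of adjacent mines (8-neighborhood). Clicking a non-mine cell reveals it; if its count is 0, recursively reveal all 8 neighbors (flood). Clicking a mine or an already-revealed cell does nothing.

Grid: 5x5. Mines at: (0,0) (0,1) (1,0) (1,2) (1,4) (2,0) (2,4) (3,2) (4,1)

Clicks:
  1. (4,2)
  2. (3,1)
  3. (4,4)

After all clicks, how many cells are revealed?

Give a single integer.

Click 1 (4,2) count=2: revealed 1 new [(4,2)] -> total=1
Click 2 (3,1) count=3: revealed 1 new [(3,1)] -> total=2
Click 3 (4,4) count=0: revealed 4 new [(3,3) (3,4) (4,3) (4,4)] -> total=6

Answer: 6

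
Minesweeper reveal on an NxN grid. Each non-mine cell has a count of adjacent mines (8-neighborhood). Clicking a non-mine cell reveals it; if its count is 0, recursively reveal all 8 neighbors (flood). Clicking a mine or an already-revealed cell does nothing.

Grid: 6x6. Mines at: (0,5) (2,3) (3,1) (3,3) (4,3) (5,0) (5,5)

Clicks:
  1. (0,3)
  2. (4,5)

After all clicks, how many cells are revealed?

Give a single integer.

Answer: 14

Derivation:
Click 1 (0,3) count=0: revealed 13 new [(0,0) (0,1) (0,2) (0,3) (0,4) (1,0) (1,1) (1,2) (1,3) (1,4) (2,0) (2,1) (2,2)] -> total=13
Click 2 (4,5) count=1: revealed 1 new [(4,5)] -> total=14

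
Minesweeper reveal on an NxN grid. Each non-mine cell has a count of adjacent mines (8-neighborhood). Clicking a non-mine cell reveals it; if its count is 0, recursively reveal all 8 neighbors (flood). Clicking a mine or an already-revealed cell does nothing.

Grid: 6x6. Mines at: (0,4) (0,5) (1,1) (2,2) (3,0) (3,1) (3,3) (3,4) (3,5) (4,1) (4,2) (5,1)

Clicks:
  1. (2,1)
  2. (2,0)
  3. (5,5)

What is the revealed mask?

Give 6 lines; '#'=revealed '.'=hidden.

Answer: ......
......
##....
......
...###
...###

Derivation:
Click 1 (2,1) count=4: revealed 1 new [(2,1)] -> total=1
Click 2 (2,0) count=3: revealed 1 new [(2,0)] -> total=2
Click 3 (5,5) count=0: revealed 6 new [(4,3) (4,4) (4,5) (5,3) (5,4) (5,5)] -> total=8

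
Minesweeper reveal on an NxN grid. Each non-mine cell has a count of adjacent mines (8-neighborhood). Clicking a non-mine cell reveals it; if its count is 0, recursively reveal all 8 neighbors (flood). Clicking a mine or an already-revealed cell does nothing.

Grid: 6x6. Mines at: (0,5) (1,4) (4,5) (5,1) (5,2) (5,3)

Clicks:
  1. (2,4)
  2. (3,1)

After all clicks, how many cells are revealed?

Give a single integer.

Answer: 23

Derivation:
Click 1 (2,4) count=1: revealed 1 new [(2,4)] -> total=1
Click 2 (3,1) count=0: revealed 22 new [(0,0) (0,1) (0,2) (0,3) (1,0) (1,1) (1,2) (1,3) (2,0) (2,1) (2,2) (2,3) (3,0) (3,1) (3,2) (3,3) (3,4) (4,0) (4,1) (4,2) (4,3) (4,4)] -> total=23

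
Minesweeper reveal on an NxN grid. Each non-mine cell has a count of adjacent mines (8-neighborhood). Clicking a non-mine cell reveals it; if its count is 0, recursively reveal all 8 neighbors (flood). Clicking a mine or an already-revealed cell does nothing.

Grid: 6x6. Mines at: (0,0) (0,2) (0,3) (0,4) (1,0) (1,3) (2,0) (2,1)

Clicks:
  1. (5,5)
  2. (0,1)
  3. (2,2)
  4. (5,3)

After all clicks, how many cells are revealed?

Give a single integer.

Click 1 (5,5) count=0: revealed 24 new [(1,4) (1,5) (2,2) (2,3) (2,4) (2,5) (3,0) (3,1) (3,2) (3,3) (3,4) (3,5) (4,0) (4,1) (4,2) (4,3) (4,4) (4,5) (5,0) (5,1) (5,2) (5,3) (5,4) (5,5)] -> total=24
Click 2 (0,1) count=3: revealed 1 new [(0,1)] -> total=25
Click 3 (2,2) count=2: revealed 0 new [(none)] -> total=25
Click 4 (5,3) count=0: revealed 0 new [(none)] -> total=25

Answer: 25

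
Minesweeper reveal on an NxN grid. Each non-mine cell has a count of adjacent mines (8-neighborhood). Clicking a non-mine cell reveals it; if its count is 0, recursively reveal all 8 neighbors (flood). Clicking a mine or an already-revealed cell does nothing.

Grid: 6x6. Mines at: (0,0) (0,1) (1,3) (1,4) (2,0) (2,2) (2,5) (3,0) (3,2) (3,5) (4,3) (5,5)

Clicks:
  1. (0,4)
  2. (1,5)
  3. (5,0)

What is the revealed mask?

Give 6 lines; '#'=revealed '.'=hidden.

Click 1 (0,4) count=2: revealed 1 new [(0,4)] -> total=1
Click 2 (1,5) count=2: revealed 1 new [(1,5)] -> total=2
Click 3 (5,0) count=0: revealed 6 new [(4,0) (4,1) (4,2) (5,0) (5,1) (5,2)] -> total=8

Answer: ....#.
.....#
......
......
###...
###...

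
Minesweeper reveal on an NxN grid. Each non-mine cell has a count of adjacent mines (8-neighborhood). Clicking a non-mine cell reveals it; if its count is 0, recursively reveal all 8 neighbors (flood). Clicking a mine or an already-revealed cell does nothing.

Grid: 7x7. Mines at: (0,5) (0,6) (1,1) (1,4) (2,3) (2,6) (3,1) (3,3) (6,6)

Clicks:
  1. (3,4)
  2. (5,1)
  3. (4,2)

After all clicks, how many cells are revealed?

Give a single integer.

Answer: 23

Derivation:
Click 1 (3,4) count=2: revealed 1 new [(3,4)] -> total=1
Click 2 (5,1) count=0: revealed 22 new [(3,5) (3,6) (4,0) (4,1) (4,2) (4,3) (4,4) (4,5) (4,6) (5,0) (5,1) (5,2) (5,3) (5,4) (5,5) (5,6) (6,0) (6,1) (6,2) (6,3) (6,4) (6,5)] -> total=23
Click 3 (4,2) count=2: revealed 0 new [(none)] -> total=23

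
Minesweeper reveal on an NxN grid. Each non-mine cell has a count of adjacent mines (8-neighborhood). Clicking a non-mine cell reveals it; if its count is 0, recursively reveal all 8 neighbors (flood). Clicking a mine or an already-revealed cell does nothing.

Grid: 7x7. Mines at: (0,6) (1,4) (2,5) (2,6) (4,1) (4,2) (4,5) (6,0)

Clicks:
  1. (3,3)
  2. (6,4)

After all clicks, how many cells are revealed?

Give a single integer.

Click 1 (3,3) count=1: revealed 1 new [(3,3)] -> total=1
Click 2 (6,4) count=0: revealed 12 new [(5,1) (5,2) (5,3) (5,4) (5,5) (5,6) (6,1) (6,2) (6,3) (6,4) (6,5) (6,6)] -> total=13

Answer: 13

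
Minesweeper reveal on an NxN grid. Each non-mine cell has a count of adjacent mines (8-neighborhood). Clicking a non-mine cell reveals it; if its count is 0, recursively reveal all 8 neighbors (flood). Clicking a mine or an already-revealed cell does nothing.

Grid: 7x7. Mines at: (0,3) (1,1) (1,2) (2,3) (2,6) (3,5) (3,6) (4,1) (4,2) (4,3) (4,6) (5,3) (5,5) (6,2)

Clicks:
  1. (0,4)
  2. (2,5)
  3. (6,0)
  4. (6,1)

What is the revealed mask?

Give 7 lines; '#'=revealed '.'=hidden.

Click 1 (0,4) count=1: revealed 1 new [(0,4)] -> total=1
Click 2 (2,5) count=3: revealed 1 new [(2,5)] -> total=2
Click 3 (6,0) count=0: revealed 4 new [(5,0) (5,1) (6,0) (6,1)] -> total=6
Click 4 (6,1) count=1: revealed 0 new [(none)] -> total=6

Answer: ....#..
.......
.....#.
.......
.......
##.....
##.....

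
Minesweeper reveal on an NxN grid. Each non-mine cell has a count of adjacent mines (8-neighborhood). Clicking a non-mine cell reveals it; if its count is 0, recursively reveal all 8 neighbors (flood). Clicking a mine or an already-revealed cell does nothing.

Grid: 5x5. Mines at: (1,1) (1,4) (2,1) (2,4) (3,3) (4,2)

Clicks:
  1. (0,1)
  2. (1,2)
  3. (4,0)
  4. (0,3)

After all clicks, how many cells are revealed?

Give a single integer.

Click 1 (0,1) count=1: revealed 1 new [(0,1)] -> total=1
Click 2 (1,2) count=2: revealed 1 new [(1,2)] -> total=2
Click 3 (4,0) count=0: revealed 4 new [(3,0) (3,1) (4,0) (4,1)] -> total=6
Click 4 (0,3) count=1: revealed 1 new [(0,3)] -> total=7

Answer: 7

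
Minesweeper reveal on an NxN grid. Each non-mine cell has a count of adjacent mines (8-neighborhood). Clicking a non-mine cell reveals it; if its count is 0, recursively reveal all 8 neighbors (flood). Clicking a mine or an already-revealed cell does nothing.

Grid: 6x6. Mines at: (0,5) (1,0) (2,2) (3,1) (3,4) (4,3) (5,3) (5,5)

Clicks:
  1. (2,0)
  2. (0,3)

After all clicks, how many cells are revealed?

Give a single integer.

Click 1 (2,0) count=2: revealed 1 new [(2,0)] -> total=1
Click 2 (0,3) count=0: revealed 8 new [(0,1) (0,2) (0,3) (0,4) (1,1) (1,2) (1,3) (1,4)] -> total=9

Answer: 9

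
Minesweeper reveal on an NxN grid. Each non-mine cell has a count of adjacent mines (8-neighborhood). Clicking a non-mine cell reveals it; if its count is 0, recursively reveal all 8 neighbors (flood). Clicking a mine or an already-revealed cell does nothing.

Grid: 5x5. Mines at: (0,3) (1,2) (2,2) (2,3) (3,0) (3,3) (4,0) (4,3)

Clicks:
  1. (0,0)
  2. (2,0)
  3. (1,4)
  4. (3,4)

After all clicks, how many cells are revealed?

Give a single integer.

Click 1 (0,0) count=0: revealed 6 new [(0,0) (0,1) (1,0) (1,1) (2,0) (2,1)] -> total=6
Click 2 (2,0) count=1: revealed 0 new [(none)] -> total=6
Click 3 (1,4) count=2: revealed 1 new [(1,4)] -> total=7
Click 4 (3,4) count=3: revealed 1 new [(3,4)] -> total=8

Answer: 8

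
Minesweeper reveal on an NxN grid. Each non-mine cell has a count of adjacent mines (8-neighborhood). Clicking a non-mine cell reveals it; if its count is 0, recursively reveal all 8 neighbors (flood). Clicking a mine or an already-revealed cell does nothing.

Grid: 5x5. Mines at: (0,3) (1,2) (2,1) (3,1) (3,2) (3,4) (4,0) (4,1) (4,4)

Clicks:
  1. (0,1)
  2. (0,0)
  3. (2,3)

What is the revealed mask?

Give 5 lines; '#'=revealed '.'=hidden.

Click 1 (0,1) count=1: revealed 1 new [(0,1)] -> total=1
Click 2 (0,0) count=0: revealed 3 new [(0,0) (1,0) (1,1)] -> total=4
Click 3 (2,3) count=3: revealed 1 new [(2,3)] -> total=5

Answer: ##...
##...
...#.
.....
.....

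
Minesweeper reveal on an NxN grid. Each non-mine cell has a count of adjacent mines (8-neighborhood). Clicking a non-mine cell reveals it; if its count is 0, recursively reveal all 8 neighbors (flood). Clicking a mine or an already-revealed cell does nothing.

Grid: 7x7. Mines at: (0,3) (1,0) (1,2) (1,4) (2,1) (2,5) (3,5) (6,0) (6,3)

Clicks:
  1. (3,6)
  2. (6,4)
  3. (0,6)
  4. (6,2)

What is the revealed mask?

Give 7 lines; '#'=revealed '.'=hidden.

Answer: .....##
.....##
.......
......#
.......
.......
..#.#..

Derivation:
Click 1 (3,6) count=2: revealed 1 new [(3,6)] -> total=1
Click 2 (6,4) count=1: revealed 1 new [(6,4)] -> total=2
Click 3 (0,6) count=0: revealed 4 new [(0,5) (0,6) (1,5) (1,6)] -> total=6
Click 4 (6,2) count=1: revealed 1 new [(6,2)] -> total=7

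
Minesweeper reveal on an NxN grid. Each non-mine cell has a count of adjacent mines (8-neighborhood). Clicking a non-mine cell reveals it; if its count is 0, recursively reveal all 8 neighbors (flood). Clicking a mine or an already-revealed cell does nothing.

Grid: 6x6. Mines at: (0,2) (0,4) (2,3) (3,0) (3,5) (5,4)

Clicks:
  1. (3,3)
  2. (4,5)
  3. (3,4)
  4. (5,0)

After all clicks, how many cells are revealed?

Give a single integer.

Click 1 (3,3) count=1: revealed 1 new [(3,3)] -> total=1
Click 2 (4,5) count=2: revealed 1 new [(4,5)] -> total=2
Click 3 (3,4) count=2: revealed 1 new [(3,4)] -> total=3
Click 4 (5,0) count=0: revealed 10 new [(3,1) (3,2) (4,0) (4,1) (4,2) (4,3) (5,0) (5,1) (5,2) (5,3)] -> total=13

Answer: 13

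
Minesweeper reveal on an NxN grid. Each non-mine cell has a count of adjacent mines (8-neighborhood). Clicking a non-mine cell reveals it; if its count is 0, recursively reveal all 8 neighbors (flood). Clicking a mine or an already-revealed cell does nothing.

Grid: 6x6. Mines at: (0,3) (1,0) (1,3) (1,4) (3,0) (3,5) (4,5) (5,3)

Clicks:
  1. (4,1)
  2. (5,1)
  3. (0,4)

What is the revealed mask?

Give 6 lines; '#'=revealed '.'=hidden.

Answer: ....#.
......
......
......
###...
###...

Derivation:
Click 1 (4,1) count=1: revealed 1 new [(4,1)] -> total=1
Click 2 (5,1) count=0: revealed 5 new [(4,0) (4,2) (5,0) (5,1) (5,2)] -> total=6
Click 3 (0,4) count=3: revealed 1 new [(0,4)] -> total=7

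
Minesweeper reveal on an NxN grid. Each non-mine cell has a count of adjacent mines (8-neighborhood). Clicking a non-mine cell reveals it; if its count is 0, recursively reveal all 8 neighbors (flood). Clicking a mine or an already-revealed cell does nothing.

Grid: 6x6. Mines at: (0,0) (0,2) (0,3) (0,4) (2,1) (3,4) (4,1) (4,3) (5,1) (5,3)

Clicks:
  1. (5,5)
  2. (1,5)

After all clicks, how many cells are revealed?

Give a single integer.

Answer: 5

Derivation:
Click 1 (5,5) count=0: revealed 4 new [(4,4) (4,5) (5,4) (5,5)] -> total=4
Click 2 (1,5) count=1: revealed 1 new [(1,5)] -> total=5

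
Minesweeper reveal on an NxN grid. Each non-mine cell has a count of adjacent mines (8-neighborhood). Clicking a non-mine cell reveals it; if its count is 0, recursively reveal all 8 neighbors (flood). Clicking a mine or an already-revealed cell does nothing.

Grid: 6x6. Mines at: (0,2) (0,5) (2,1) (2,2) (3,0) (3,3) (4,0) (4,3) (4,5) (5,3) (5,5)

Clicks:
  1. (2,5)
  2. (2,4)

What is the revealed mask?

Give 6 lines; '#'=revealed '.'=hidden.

Answer: ......
....##
....##
....##
......
......

Derivation:
Click 1 (2,5) count=0: revealed 6 new [(1,4) (1,5) (2,4) (2,5) (3,4) (3,5)] -> total=6
Click 2 (2,4) count=1: revealed 0 new [(none)] -> total=6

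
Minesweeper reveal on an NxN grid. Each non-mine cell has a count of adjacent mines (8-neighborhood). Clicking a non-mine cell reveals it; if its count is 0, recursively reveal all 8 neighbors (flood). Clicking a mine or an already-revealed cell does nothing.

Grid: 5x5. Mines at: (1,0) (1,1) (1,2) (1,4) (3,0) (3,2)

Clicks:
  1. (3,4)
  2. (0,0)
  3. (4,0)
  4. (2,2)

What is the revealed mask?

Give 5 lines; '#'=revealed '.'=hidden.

Click 1 (3,4) count=0: revealed 6 new [(2,3) (2,4) (3,3) (3,4) (4,3) (4,4)] -> total=6
Click 2 (0,0) count=2: revealed 1 new [(0,0)] -> total=7
Click 3 (4,0) count=1: revealed 1 new [(4,0)] -> total=8
Click 4 (2,2) count=3: revealed 1 new [(2,2)] -> total=9

Answer: #....
.....
..###
...##
#..##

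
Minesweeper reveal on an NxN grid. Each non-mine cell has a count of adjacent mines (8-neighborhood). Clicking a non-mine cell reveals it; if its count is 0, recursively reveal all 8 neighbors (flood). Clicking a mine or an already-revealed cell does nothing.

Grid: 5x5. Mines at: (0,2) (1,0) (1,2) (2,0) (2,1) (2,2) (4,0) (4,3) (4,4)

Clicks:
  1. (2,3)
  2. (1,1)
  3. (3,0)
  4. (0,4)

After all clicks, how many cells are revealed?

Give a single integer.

Answer: 10

Derivation:
Click 1 (2,3) count=2: revealed 1 new [(2,3)] -> total=1
Click 2 (1,1) count=6: revealed 1 new [(1,1)] -> total=2
Click 3 (3,0) count=3: revealed 1 new [(3,0)] -> total=3
Click 4 (0,4) count=0: revealed 7 new [(0,3) (0,4) (1,3) (1,4) (2,4) (3,3) (3,4)] -> total=10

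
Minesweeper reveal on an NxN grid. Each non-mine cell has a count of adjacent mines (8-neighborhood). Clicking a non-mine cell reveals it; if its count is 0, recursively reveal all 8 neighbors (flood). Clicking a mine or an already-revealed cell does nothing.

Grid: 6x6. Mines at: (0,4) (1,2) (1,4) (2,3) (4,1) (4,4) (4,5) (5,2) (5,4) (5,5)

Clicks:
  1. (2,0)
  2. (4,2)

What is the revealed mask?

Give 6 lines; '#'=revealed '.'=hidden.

Answer: ##....
##....
##....
##....
..#...
......

Derivation:
Click 1 (2,0) count=0: revealed 8 new [(0,0) (0,1) (1,0) (1,1) (2,0) (2,1) (3,0) (3,1)] -> total=8
Click 2 (4,2) count=2: revealed 1 new [(4,2)] -> total=9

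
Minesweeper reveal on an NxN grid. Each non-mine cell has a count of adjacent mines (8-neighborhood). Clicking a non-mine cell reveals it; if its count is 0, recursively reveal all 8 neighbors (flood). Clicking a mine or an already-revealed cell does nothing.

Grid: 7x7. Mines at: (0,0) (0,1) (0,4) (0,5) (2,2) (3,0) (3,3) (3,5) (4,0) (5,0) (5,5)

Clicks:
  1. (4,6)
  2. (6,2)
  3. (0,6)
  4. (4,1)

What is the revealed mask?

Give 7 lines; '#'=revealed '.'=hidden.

Click 1 (4,6) count=2: revealed 1 new [(4,6)] -> total=1
Click 2 (6,2) count=0: revealed 12 new [(4,1) (4,2) (4,3) (4,4) (5,1) (5,2) (5,3) (5,4) (6,1) (6,2) (6,3) (6,4)] -> total=13
Click 3 (0,6) count=1: revealed 1 new [(0,6)] -> total=14
Click 4 (4,1) count=3: revealed 0 new [(none)] -> total=14

Answer: ......#
.......
.......
.......
.####.#
.####..
.####..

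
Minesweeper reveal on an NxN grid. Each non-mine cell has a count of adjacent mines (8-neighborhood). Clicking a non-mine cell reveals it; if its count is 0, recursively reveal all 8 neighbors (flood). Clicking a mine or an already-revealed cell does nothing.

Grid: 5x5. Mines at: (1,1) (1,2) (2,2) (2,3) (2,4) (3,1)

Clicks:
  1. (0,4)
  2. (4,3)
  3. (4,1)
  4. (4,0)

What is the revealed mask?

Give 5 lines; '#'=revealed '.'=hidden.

Click 1 (0,4) count=0: revealed 4 new [(0,3) (0,4) (1,3) (1,4)] -> total=4
Click 2 (4,3) count=0: revealed 6 new [(3,2) (3,3) (3,4) (4,2) (4,3) (4,4)] -> total=10
Click 3 (4,1) count=1: revealed 1 new [(4,1)] -> total=11
Click 4 (4,0) count=1: revealed 1 new [(4,0)] -> total=12

Answer: ...##
...##
.....
..###
#####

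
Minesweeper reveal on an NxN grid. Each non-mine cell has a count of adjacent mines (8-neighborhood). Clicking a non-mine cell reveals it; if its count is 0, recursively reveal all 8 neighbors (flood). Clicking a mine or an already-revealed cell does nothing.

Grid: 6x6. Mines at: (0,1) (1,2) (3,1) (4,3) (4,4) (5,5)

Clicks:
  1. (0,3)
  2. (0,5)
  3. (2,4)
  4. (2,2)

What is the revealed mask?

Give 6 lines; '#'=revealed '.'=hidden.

Answer: ...###
...###
..####
...###
......
......

Derivation:
Click 1 (0,3) count=1: revealed 1 new [(0,3)] -> total=1
Click 2 (0,5) count=0: revealed 11 new [(0,4) (0,5) (1,3) (1,4) (1,5) (2,3) (2,4) (2,5) (3,3) (3,4) (3,5)] -> total=12
Click 3 (2,4) count=0: revealed 0 new [(none)] -> total=12
Click 4 (2,2) count=2: revealed 1 new [(2,2)] -> total=13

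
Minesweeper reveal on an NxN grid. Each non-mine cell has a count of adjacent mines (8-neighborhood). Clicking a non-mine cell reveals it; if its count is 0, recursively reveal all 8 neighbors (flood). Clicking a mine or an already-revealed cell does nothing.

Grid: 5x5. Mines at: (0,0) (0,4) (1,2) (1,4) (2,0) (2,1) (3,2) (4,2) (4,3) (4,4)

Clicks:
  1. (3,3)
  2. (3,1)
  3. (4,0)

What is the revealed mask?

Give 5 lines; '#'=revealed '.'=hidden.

Answer: .....
.....
.....
##.#.
##...

Derivation:
Click 1 (3,3) count=4: revealed 1 new [(3,3)] -> total=1
Click 2 (3,1) count=4: revealed 1 new [(3,1)] -> total=2
Click 3 (4,0) count=0: revealed 3 new [(3,0) (4,0) (4,1)] -> total=5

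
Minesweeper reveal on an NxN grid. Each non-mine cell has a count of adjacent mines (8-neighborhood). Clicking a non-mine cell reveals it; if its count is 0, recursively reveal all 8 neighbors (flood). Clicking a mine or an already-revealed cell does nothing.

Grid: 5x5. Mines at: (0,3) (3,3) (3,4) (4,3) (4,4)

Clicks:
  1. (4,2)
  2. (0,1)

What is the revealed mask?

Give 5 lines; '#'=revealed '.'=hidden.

Answer: ###..
###..
###..
###..
###..

Derivation:
Click 1 (4,2) count=2: revealed 1 new [(4,2)] -> total=1
Click 2 (0,1) count=0: revealed 14 new [(0,0) (0,1) (0,2) (1,0) (1,1) (1,2) (2,0) (2,1) (2,2) (3,0) (3,1) (3,2) (4,0) (4,1)] -> total=15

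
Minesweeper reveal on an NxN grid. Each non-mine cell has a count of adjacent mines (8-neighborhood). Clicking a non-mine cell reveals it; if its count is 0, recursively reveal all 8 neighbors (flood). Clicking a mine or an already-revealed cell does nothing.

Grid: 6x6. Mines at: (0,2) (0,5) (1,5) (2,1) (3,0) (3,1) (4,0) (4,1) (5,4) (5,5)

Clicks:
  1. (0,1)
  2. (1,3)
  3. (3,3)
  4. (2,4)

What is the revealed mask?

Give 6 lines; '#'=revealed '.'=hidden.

Click 1 (0,1) count=1: revealed 1 new [(0,1)] -> total=1
Click 2 (1,3) count=1: revealed 1 new [(1,3)] -> total=2
Click 3 (3,3) count=0: revealed 14 new [(1,2) (1,4) (2,2) (2,3) (2,4) (2,5) (3,2) (3,3) (3,4) (3,5) (4,2) (4,3) (4,4) (4,5)] -> total=16
Click 4 (2,4) count=1: revealed 0 new [(none)] -> total=16

Answer: .#....
..###.
..####
..####
..####
......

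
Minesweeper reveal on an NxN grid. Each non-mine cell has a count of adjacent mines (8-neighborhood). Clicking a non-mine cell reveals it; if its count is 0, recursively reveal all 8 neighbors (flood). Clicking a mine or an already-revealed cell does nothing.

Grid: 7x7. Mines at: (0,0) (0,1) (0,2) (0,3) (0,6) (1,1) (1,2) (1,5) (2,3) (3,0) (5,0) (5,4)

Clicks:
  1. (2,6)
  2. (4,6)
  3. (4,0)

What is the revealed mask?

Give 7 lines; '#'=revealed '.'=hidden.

Click 1 (2,6) count=1: revealed 1 new [(2,6)] -> total=1
Click 2 (4,6) count=0: revealed 12 new [(2,4) (2,5) (3,4) (3,5) (3,6) (4,4) (4,5) (4,6) (5,5) (5,6) (6,5) (6,6)] -> total=13
Click 3 (4,0) count=2: revealed 1 new [(4,0)] -> total=14

Answer: .......
.......
....###
....###
#...###
.....##
.....##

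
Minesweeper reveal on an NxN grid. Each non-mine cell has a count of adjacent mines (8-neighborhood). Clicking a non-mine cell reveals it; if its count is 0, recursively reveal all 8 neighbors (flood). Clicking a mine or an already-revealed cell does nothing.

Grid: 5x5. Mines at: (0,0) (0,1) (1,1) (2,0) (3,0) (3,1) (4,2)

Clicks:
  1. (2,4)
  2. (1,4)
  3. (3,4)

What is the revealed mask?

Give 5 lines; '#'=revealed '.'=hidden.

Click 1 (2,4) count=0: revealed 14 new [(0,2) (0,3) (0,4) (1,2) (1,3) (1,4) (2,2) (2,3) (2,4) (3,2) (3,3) (3,4) (4,3) (4,4)] -> total=14
Click 2 (1,4) count=0: revealed 0 new [(none)] -> total=14
Click 3 (3,4) count=0: revealed 0 new [(none)] -> total=14

Answer: ..###
..###
..###
..###
...##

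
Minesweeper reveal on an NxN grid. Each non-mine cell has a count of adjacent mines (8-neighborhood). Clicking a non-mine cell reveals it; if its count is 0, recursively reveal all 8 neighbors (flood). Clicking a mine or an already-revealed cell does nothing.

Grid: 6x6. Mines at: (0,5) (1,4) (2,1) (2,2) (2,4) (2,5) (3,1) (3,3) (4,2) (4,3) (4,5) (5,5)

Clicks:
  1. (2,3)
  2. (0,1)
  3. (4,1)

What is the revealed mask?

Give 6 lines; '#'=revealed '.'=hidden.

Click 1 (2,3) count=4: revealed 1 new [(2,3)] -> total=1
Click 2 (0,1) count=0: revealed 8 new [(0,0) (0,1) (0,2) (0,3) (1,0) (1,1) (1,2) (1,3)] -> total=9
Click 3 (4,1) count=2: revealed 1 new [(4,1)] -> total=10

Answer: ####..
####..
...#..
......
.#....
......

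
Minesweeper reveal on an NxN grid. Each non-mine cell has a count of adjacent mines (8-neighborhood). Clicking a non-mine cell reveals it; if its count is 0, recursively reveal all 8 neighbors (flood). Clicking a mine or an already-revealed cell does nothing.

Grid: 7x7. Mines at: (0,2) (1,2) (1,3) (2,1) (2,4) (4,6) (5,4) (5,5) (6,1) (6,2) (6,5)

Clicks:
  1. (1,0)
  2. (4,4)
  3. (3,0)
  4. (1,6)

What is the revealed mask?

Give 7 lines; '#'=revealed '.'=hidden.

Answer: ....###
#...###
.....##
#....##
....#..
.......
.......

Derivation:
Click 1 (1,0) count=1: revealed 1 new [(1,0)] -> total=1
Click 2 (4,4) count=2: revealed 1 new [(4,4)] -> total=2
Click 3 (3,0) count=1: revealed 1 new [(3,0)] -> total=3
Click 4 (1,6) count=0: revealed 10 new [(0,4) (0,5) (0,6) (1,4) (1,5) (1,6) (2,5) (2,6) (3,5) (3,6)] -> total=13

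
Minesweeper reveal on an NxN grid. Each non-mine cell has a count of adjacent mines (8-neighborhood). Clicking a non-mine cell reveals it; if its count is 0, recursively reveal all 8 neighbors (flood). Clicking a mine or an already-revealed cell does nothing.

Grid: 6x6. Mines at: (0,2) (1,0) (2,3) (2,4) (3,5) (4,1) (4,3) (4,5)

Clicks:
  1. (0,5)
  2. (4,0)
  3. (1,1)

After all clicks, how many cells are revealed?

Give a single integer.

Answer: 8

Derivation:
Click 1 (0,5) count=0: revealed 6 new [(0,3) (0,4) (0,5) (1,3) (1,4) (1,5)] -> total=6
Click 2 (4,0) count=1: revealed 1 new [(4,0)] -> total=7
Click 3 (1,1) count=2: revealed 1 new [(1,1)] -> total=8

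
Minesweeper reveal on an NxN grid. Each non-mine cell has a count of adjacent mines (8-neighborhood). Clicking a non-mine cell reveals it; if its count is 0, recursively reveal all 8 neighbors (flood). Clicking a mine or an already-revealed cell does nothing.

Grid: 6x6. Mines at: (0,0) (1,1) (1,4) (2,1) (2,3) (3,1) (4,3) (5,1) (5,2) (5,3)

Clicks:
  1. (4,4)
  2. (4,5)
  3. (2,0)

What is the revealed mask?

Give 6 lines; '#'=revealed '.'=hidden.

Click 1 (4,4) count=2: revealed 1 new [(4,4)] -> total=1
Click 2 (4,5) count=0: revealed 7 new [(2,4) (2,5) (3,4) (3,5) (4,5) (5,4) (5,5)] -> total=8
Click 3 (2,0) count=3: revealed 1 new [(2,0)] -> total=9

Answer: ......
......
#...##
....##
....##
....##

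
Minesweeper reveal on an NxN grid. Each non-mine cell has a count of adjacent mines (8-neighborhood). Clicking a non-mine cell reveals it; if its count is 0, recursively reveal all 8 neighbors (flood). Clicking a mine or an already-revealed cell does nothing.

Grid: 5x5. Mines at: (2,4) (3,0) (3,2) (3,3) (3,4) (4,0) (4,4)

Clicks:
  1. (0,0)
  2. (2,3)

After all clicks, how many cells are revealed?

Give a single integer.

Answer: 14

Derivation:
Click 1 (0,0) count=0: revealed 14 new [(0,0) (0,1) (0,2) (0,3) (0,4) (1,0) (1,1) (1,2) (1,3) (1,4) (2,0) (2,1) (2,2) (2,3)] -> total=14
Click 2 (2,3) count=4: revealed 0 new [(none)] -> total=14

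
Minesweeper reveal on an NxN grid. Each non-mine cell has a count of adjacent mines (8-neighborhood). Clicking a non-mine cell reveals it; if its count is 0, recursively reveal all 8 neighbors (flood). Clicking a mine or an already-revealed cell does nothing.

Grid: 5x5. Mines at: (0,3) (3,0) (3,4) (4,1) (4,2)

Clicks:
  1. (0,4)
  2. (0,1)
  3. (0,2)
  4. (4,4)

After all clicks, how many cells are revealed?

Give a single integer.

Answer: 16

Derivation:
Click 1 (0,4) count=1: revealed 1 new [(0,4)] -> total=1
Click 2 (0,1) count=0: revealed 14 new [(0,0) (0,1) (0,2) (1,0) (1,1) (1,2) (1,3) (2,0) (2,1) (2,2) (2,3) (3,1) (3,2) (3,3)] -> total=15
Click 3 (0,2) count=1: revealed 0 new [(none)] -> total=15
Click 4 (4,4) count=1: revealed 1 new [(4,4)] -> total=16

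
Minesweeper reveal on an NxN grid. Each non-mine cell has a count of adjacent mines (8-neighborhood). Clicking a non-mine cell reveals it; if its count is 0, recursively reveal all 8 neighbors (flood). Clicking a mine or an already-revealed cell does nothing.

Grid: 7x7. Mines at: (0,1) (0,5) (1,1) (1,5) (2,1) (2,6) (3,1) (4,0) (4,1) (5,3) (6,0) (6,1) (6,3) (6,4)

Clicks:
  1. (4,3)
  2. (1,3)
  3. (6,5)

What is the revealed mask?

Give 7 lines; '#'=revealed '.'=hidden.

Click 1 (4,3) count=1: revealed 1 new [(4,3)] -> total=1
Click 2 (1,3) count=0: revealed 24 new [(0,2) (0,3) (0,4) (1,2) (1,3) (1,4) (2,2) (2,3) (2,4) (2,5) (3,2) (3,3) (3,4) (3,5) (3,6) (4,2) (4,4) (4,5) (4,6) (5,4) (5,5) (5,6) (6,5) (6,6)] -> total=25
Click 3 (6,5) count=1: revealed 0 new [(none)] -> total=25

Answer: ..###..
..###..
..####.
..#####
..#####
....###
.....##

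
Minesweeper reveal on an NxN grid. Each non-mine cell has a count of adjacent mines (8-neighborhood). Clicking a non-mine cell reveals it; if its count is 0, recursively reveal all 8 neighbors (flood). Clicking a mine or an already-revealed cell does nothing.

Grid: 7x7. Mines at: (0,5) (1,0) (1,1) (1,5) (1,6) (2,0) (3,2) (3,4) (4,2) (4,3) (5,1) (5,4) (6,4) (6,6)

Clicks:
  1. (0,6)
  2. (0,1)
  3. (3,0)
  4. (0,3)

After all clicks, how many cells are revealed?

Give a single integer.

Answer: 12

Derivation:
Click 1 (0,6) count=3: revealed 1 new [(0,6)] -> total=1
Click 2 (0,1) count=2: revealed 1 new [(0,1)] -> total=2
Click 3 (3,0) count=1: revealed 1 new [(3,0)] -> total=3
Click 4 (0,3) count=0: revealed 9 new [(0,2) (0,3) (0,4) (1,2) (1,3) (1,4) (2,2) (2,3) (2,4)] -> total=12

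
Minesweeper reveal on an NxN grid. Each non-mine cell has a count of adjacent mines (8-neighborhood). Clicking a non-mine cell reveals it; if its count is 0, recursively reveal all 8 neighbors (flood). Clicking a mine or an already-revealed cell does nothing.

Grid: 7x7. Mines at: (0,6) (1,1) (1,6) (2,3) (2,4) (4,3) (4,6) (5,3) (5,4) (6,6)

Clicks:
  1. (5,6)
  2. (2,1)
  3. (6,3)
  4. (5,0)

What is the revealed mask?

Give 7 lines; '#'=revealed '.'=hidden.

Answer: .......
.......
###....
###....
###....
###...#
####...

Derivation:
Click 1 (5,6) count=2: revealed 1 new [(5,6)] -> total=1
Click 2 (2,1) count=1: revealed 1 new [(2,1)] -> total=2
Click 3 (6,3) count=2: revealed 1 new [(6,3)] -> total=3
Click 4 (5,0) count=0: revealed 14 new [(2,0) (2,2) (3,0) (3,1) (3,2) (4,0) (4,1) (4,2) (5,0) (5,1) (5,2) (6,0) (6,1) (6,2)] -> total=17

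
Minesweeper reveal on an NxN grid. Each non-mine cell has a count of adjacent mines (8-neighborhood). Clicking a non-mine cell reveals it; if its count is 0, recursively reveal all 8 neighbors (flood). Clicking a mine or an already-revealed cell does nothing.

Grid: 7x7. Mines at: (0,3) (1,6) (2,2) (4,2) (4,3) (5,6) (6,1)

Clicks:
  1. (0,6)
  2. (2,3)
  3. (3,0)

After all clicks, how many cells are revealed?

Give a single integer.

Answer: 16

Derivation:
Click 1 (0,6) count=1: revealed 1 new [(0,6)] -> total=1
Click 2 (2,3) count=1: revealed 1 new [(2,3)] -> total=2
Click 3 (3,0) count=0: revealed 14 new [(0,0) (0,1) (0,2) (1,0) (1,1) (1,2) (2,0) (2,1) (3,0) (3,1) (4,0) (4,1) (5,0) (5,1)] -> total=16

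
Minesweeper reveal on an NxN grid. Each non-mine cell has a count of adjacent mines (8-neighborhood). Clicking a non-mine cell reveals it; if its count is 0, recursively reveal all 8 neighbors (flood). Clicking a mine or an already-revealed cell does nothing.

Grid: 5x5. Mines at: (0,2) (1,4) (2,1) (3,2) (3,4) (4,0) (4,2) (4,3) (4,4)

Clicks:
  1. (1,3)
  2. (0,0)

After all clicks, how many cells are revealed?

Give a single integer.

Answer: 5

Derivation:
Click 1 (1,3) count=2: revealed 1 new [(1,3)] -> total=1
Click 2 (0,0) count=0: revealed 4 new [(0,0) (0,1) (1,0) (1,1)] -> total=5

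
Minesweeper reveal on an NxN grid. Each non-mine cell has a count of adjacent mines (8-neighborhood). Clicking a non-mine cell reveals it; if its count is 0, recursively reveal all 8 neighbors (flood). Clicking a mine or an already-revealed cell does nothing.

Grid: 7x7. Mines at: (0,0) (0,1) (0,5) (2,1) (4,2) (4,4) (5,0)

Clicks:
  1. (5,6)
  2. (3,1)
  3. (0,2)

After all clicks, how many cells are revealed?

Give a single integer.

Click 1 (5,6) count=0: revealed 32 new [(0,2) (0,3) (0,4) (1,2) (1,3) (1,4) (1,5) (1,6) (2,2) (2,3) (2,4) (2,5) (2,6) (3,2) (3,3) (3,4) (3,5) (3,6) (4,5) (4,6) (5,1) (5,2) (5,3) (5,4) (5,5) (5,6) (6,1) (6,2) (6,3) (6,4) (6,5) (6,6)] -> total=32
Click 2 (3,1) count=2: revealed 1 new [(3,1)] -> total=33
Click 3 (0,2) count=1: revealed 0 new [(none)] -> total=33

Answer: 33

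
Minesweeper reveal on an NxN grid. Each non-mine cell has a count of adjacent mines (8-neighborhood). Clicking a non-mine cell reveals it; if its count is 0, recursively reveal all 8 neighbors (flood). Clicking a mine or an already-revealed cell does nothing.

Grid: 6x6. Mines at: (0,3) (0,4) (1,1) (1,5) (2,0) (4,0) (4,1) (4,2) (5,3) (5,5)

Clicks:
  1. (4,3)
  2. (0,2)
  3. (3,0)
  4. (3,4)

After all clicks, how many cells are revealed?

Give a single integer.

Answer: 16

Derivation:
Click 1 (4,3) count=2: revealed 1 new [(4,3)] -> total=1
Click 2 (0,2) count=2: revealed 1 new [(0,2)] -> total=2
Click 3 (3,0) count=3: revealed 1 new [(3,0)] -> total=3
Click 4 (3,4) count=0: revealed 13 new [(1,2) (1,3) (1,4) (2,2) (2,3) (2,4) (2,5) (3,2) (3,3) (3,4) (3,5) (4,4) (4,5)] -> total=16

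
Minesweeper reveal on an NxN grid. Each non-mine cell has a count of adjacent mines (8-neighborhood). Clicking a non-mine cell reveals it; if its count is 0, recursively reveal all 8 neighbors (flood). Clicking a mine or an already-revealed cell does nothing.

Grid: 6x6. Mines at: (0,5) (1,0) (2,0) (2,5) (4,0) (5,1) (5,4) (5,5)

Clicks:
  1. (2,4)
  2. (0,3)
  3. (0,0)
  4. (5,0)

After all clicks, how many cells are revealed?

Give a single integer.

Answer: 22

Derivation:
Click 1 (2,4) count=1: revealed 1 new [(2,4)] -> total=1
Click 2 (0,3) count=0: revealed 19 new [(0,1) (0,2) (0,3) (0,4) (1,1) (1,2) (1,3) (1,4) (2,1) (2,2) (2,3) (3,1) (3,2) (3,3) (3,4) (4,1) (4,2) (4,3) (4,4)] -> total=20
Click 3 (0,0) count=1: revealed 1 new [(0,0)] -> total=21
Click 4 (5,0) count=2: revealed 1 new [(5,0)] -> total=22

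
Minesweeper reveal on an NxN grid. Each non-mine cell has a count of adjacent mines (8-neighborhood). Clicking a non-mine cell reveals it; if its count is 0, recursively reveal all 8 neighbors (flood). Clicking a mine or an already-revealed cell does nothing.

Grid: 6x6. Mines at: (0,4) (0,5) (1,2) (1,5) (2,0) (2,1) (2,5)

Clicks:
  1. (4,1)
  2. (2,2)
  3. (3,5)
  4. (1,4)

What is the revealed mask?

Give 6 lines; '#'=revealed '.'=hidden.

Answer: ......
....#.
..###.
######
######
######

Derivation:
Click 1 (4,1) count=0: revealed 21 new [(2,2) (2,3) (2,4) (3,0) (3,1) (3,2) (3,3) (3,4) (3,5) (4,0) (4,1) (4,2) (4,3) (4,4) (4,5) (5,0) (5,1) (5,2) (5,3) (5,4) (5,5)] -> total=21
Click 2 (2,2) count=2: revealed 0 new [(none)] -> total=21
Click 3 (3,5) count=1: revealed 0 new [(none)] -> total=21
Click 4 (1,4) count=4: revealed 1 new [(1,4)] -> total=22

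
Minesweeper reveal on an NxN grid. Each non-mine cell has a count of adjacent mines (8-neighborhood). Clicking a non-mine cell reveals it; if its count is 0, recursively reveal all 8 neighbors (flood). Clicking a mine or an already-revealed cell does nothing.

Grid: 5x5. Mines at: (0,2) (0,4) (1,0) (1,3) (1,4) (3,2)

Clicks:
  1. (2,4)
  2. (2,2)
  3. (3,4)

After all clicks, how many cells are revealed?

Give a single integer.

Answer: 7

Derivation:
Click 1 (2,4) count=2: revealed 1 new [(2,4)] -> total=1
Click 2 (2,2) count=2: revealed 1 new [(2,2)] -> total=2
Click 3 (3,4) count=0: revealed 5 new [(2,3) (3,3) (3,4) (4,3) (4,4)] -> total=7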